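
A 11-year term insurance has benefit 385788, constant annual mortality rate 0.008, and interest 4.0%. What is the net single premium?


NSP = benefit * sum_{k=0}^{n-1} k_p_x * q * v^(k+1)
With constant q=0.008, v=0.961538
Sum = 0.067558
NSP = 385788 * 0.067558
= 26063.1733


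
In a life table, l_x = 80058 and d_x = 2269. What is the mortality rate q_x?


q_x = d_x / l_x
= 2269 / 80058
= 0.0283


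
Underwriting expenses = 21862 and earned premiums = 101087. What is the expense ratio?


Expense ratio = expenses / premiums
= 21862 / 101087
= 0.2163


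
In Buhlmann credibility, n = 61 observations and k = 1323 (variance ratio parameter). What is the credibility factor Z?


Z = n / (n + k)
= 61 / (61 + 1323)
= 61 / 1384
= 0.0441


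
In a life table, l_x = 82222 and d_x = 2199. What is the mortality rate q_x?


q_x = d_x / l_x
= 2199 / 82222
= 0.0267


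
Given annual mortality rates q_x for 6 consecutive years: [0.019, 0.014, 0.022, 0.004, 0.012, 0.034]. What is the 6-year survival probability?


p_k = 1 - q_k for each year
Survival = product of (1 - q_k)
= 0.981 * 0.986 * 0.978 * 0.996 * 0.988 * 0.966
= 0.8992


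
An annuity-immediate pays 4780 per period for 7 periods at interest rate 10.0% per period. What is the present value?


PV = PMT * (1 - (1+i)^(-n)) / i
= 4780 * (1 - (1+0.1)^(-7)) / 0.1
= 4780 * (1 - 0.513158) / 0.1
= 4780 * 4.868419
= 23271.0419


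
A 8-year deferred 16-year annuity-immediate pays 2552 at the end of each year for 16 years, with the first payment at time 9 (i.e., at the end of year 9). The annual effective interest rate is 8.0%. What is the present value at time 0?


PV at time 8 of the 16-year annuity-immediate:
a_n = 2552 * (1-(1+0.08)^(-16))/0.08 = 22588.6941
Discount back 8 years to time 0:
PV = 22588.6941 * (1+0.08)^(-8)
= 22588.6941 * 0.540269
= 12203.9686


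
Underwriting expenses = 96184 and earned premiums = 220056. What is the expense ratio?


Expense ratio = expenses / premiums
= 96184 / 220056
= 0.4371


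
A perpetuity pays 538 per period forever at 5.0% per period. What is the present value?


PV = PMT / i
= 538 / 0.05
= 10760.0


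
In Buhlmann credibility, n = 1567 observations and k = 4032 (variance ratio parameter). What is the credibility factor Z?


Z = n / (n + k)
= 1567 / (1567 + 4032)
= 1567 / 5599
= 0.2799


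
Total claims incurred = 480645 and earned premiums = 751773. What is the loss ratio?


Loss ratio = claims / premiums
= 480645 / 751773
= 0.6393


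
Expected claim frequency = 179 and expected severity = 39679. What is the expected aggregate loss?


E[S] = E[N] * E[X]
= 179 * 39679
= 7.1025e+06


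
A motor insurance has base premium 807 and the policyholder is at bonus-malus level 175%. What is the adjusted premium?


adjusted = base * BM_level / 100
= 807 * 175 / 100
= 807 * 1.75
= 1412.25


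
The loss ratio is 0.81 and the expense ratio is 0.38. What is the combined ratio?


Combined ratio = loss ratio + expense ratio
= 0.81 + 0.38
= 1.19


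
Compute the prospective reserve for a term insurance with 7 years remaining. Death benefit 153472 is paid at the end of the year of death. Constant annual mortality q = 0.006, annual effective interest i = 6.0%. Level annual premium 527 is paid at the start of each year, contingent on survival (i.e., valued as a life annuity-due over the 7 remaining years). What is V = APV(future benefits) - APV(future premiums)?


v = 1/(1+i) = 0.943396
APV(future benefits) per unit = sum_{k=0}^{6} k_p_x * q * v^(k+1) = 0.032943
APV(future benefits) = 153472 * 0.032943 = 5055.8909
Life annuity-due factor ä_{x:7} = sum_{k=0}^{6} k_p_x * v^k = 5.820002
APV(future premiums) = 527 * 5.820002 = 3067.1412
V = 5055.8909 - 3067.1412
= 1988.7497


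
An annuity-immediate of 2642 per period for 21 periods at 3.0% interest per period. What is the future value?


FV = PMT * ((1+i)^n - 1) / i
= 2642 * ((1.03)^21 - 1) / 0.03
= 2642 * (1.860295 - 1) / 0.03
= 75763.2753


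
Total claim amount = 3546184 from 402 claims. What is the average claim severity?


severity = total / number
= 3546184 / 402
= 8821.3532


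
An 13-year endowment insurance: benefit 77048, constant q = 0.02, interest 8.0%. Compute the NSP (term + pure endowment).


Term component = 11052.2592
Pure endowment = 13_p_x * v^13 * benefit = 0.769022 * 0.367698 * 77048 = 21786.704
NSP = 32838.9632


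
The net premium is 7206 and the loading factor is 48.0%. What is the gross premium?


Gross = net * (1 + loading)
= 7206 * (1 + 0.48)
= 7206 * 1.48
= 10664.88


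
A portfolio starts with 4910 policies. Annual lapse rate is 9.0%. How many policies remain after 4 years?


remaining = initial * (1 - lapse)^years
= 4910 * (1 - 0.09)^4
= 4910 * 0.68575
= 3367.0306


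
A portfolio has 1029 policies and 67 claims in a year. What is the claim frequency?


frequency = claims / policies
= 67 / 1029
= 0.0651


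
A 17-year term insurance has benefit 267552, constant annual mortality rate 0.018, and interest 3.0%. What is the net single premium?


NSP = benefit * sum_{k=0}^{n-1} k_p_x * q * v^(k+1)
With constant q=0.018, v=0.970874
Sum = 0.208393
NSP = 267552 * 0.208393
= 55755.9131


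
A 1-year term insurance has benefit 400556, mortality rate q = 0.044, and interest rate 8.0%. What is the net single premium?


NSP = benefit * q * v
v = 1/(1+i) = 0.925926
NSP = 400556 * 0.044 * 0.925926
= 16318.9481


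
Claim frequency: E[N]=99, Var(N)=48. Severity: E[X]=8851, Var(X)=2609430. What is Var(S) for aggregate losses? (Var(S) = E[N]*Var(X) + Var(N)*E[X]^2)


Var(S) = E[N]*Var(X) + Var(N)*E[X]^2
= 99*2609430 + 48*8851^2
= 258333570 + 3760329648
= 4.0187e+09


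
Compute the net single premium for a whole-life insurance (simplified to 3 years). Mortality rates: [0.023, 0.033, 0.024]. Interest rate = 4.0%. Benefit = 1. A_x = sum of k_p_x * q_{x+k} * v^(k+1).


v = 0.961538
Year 0: k_p_x=1.0, q=0.023, term=0.022115
Year 1: k_p_x=0.977, q=0.033, term=0.029809
Year 2: k_p_x=0.944759, q=0.024, term=0.020157
A_x = 0.0721


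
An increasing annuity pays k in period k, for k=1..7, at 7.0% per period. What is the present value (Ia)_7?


(Ia)_n = sum_{k=1}^{n} k * v^k, v = 1/(1+i)
v = 0.934579
Sum computed term by term:
(Ia)_7 = 20.1042


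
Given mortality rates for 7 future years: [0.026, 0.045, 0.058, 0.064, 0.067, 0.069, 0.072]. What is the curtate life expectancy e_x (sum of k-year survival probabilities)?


e_x = sum_{k=1}^{n} k_p_x
k_p_x values:
  1_p_x = 0.974
  2_p_x = 0.93017
  3_p_x = 0.87622
  4_p_x = 0.820142
  5_p_x = 0.765193
  6_p_x = 0.712394
  7_p_x = 0.661102
e_x = 5.7392


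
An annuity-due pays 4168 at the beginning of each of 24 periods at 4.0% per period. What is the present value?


PV_due = PMT * (1-(1+i)^(-n))/i * (1+i)
PV_immediate = 63549.3424
PV_due = 63549.3424 * 1.04
= 66091.3161


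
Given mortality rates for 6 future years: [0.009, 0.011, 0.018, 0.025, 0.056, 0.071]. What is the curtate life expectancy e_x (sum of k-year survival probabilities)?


e_x = sum_{k=1}^{n} k_p_x
k_p_x values:
  1_p_x = 0.991
  2_p_x = 0.980099
  3_p_x = 0.962457
  4_p_x = 0.938396
  5_p_x = 0.885846
  6_p_x = 0.822951
e_x = 5.5807


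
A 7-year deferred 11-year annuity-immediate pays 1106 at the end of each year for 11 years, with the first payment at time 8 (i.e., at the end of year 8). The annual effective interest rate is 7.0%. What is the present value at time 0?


PV at time 7 of the 11-year annuity-immediate:
a_n = 1106 * (1-(1+0.07)^(-11))/0.07 = 8293.5338
Discount back 7 years to time 0:
PV = 8293.5338 * (1+0.07)^(-7)
= 8293.5338 * 0.62275
= 5164.796


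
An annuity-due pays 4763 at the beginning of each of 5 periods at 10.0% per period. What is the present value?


PV_due = PMT * (1-(1+i)^(-n))/i * (1+i)
PV_immediate = 18055.5174
PV_due = 18055.5174 * 1.1
= 19861.0691


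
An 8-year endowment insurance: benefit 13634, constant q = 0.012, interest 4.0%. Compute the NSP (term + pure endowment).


Term component = 1058.9829
Pure endowment = 8_p_x * v^8 * benefit = 0.907937 * 0.73069 * 13634 = 9045.0742
NSP = 10104.057


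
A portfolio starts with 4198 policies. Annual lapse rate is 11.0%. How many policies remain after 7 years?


remaining = initial * (1 - lapse)^years
= 4198 * (1 - 0.11)^7
= 4198 * 0.442313
= 1856.8314


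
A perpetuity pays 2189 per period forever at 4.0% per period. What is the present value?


PV = PMT / i
= 2189 / 0.04
= 54725.0


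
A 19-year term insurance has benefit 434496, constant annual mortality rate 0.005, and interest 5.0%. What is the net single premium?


NSP = benefit * sum_{k=0}^{n-1} k_p_x * q * v^(k+1)
With constant q=0.005, v=0.952381
Sum = 0.058201
NSP = 434496 * 0.058201
= 25288.299


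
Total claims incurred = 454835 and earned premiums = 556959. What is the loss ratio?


Loss ratio = claims / premiums
= 454835 / 556959
= 0.8166


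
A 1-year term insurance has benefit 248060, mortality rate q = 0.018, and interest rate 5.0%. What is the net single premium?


NSP = benefit * q * v
v = 1/(1+i) = 0.952381
NSP = 248060 * 0.018 * 0.952381
= 4252.4571


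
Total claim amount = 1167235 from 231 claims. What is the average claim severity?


severity = total / number
= 1167235 / 231
= 5052.9654


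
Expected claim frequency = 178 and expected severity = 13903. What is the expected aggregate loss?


E[S] = E[N] * E[X]
= 178 * 13903
= 2.4747e+06


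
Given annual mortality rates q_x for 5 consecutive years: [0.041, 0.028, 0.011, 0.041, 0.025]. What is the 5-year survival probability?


p_k = 1 - q_k for each year
Survival = product of (1 - q_k)
= 0.959 * 0.972 * 0.989 * 0.959 * 0.975
= 0.862


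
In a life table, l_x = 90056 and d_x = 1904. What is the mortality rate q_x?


q_x = d_x / l_x
= 1904 / 90056
= 0.0211


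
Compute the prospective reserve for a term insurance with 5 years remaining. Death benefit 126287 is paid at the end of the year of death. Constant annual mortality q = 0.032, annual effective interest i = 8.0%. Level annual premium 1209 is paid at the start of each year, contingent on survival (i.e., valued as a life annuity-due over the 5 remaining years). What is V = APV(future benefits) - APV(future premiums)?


v = 1/(1+i) = 0.925926
APV(future benefits) per unit = sum_{k=0}^{4} k_p_x * q * v^(k+1) = 0.120446
APV(future benefits) = 126287 * 0.120446 = 15210.7427
Life annuity-due factor ä_{x:5} = sum_{k=0}^{4} k_p_x * v^k = 4.065047
APV(future premiums) = 1209 * 4.065047 = 4914.6416
V = 15210.7427 - 4914.6416
= 10296.1011


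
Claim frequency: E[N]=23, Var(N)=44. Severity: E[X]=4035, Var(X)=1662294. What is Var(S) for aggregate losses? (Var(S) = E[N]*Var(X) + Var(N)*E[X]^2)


Var(S) = E[N]*Var(X) + Var(N)*E[X]^2
= 23*1662294 + 44*4035^2
= 38232762 + 716373900
= 7.5461e+08


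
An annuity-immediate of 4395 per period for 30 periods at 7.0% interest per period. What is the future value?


FV = PMT * ((1+i)^n - 1) / i
= 4395 * ((1.07)^30 - 1) / 0.07
= 4395 * (7.612255 - 1) / 0.07
= 415155.1559


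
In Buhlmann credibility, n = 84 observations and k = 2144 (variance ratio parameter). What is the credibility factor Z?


Z = n / (n + k)
= 84 / (84 + 2144)
= 84 / 2228
= 0.0377


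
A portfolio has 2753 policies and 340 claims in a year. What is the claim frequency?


frequency = claims / policies
= 340 / 2753
= 0.1235


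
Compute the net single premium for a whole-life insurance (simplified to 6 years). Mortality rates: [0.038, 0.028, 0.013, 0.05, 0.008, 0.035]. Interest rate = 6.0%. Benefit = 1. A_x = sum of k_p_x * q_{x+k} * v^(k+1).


v = 0.943396
Year 0: k_p_x=1.0, q=0.038, term=0.035849
Year 1: k_p_x=0.962, q=0.028, term=0.023973
Year 2: k_p_x=0.935064, q=0.013, term=0.010206
Year 3: k_p_x=0.922908, q=0.05, term=0.036551
Year 4: k_p_x=0.876763, q=0.008, term=0.005241
Year 5: k_p_x=0.869749, q=0.035, term=0.02146
A_x = 0.1333


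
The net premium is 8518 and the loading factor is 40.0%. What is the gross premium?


Gross = net * (1 + loading)
= 8518 * (1 + 0.4)
= 8518 * 1.4
= 11925.2


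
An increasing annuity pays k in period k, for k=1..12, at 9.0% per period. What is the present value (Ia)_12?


(Ia)_n = sum_{k=1}^{n} k * v^k, v = 1/(1+i)
v = 0.917431
Sum computed term by term:
(Ia)_12 = 39.3197


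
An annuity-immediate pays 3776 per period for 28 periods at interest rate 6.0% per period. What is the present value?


PV = PMT * (1 - (1+i)^(-n)) / i
= 3776 * (1 - (1+0.06)^(-28)) / 0.06
= 3776 * (1 - 0.19563) / 0.06
= 3776 * 13.406164
= 50621.6763


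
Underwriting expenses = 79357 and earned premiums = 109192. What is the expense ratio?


Expense ratio = expenses / premiums
= 79357 / 109192
= 0.7268


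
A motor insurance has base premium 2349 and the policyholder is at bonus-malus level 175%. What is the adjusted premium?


adjusted = base * BM_level / 100
= 2349 * 175 / 100
= 2349 * 1.75
= 4110.75


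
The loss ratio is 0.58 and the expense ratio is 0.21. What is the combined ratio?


Combined ratio = loss ratio + expense ratio
= 0.58 + 0.21
= 0.79


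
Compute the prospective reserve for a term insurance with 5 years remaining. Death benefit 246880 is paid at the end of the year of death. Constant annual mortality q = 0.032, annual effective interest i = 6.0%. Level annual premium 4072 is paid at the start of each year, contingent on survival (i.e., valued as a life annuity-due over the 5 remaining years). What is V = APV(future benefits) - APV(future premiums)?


v = 1/(1+i) = 0.943396
APV(future benefits) per unit = sum_{k=0}^{4} k_p_x * q * v^(k+1) = 0.126919
APV(future benefits) = 246880 * 0.126919 = 31333.7674
Life annuity-due factor ä_{x:5} = sum_{k=0}^{4} k_p_x * v^k = 4.204193
APV(future premiums) = 4072 * 4.204193 = 17119.4719
V = 31333.7674 - 17119.4719
= 14214.2955


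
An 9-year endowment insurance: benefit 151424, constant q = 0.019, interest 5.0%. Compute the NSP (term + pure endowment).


Term component = 19080.4219
Pure endowment = 9_p_x * v^9 * benefit = 0.841436 * 0.644609 * 151424 = 82131.9415
NSP = 101212.3634


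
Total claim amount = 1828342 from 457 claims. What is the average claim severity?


severity = total / number
= 1828342 / 457
= 4000.7484


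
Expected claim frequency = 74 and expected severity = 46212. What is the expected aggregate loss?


E[S] = E[N] * E[X]
= 74 * 46212
= 3.4197e+06


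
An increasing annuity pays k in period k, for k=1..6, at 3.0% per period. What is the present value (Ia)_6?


(Ia)_n = sum_{k=1}^{n} k * v^k, v = 1/(1+i)
v = 0.970874
Sum computed term by term:
(Ia)_6 = 18.4934


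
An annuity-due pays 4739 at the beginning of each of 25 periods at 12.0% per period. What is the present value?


PV_due = PMT * (1-(1+i)^(-n))/i * (1+i)
PV_immediate = 37168.6363
PV_due = 37168.6363 * 1.12
= 41628.8726


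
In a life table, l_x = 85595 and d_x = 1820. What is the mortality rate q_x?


q_x = d_x / l_x
= 1820 / 85595
= 0.0213


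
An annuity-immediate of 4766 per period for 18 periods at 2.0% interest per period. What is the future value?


FV = PMT * ((1+i)^n - 1) / i
= 4766 * ((1.02)^18 - 1) / 0.02
= 4766 * (1.428246 - 1) / 0.02
= 102051.0808


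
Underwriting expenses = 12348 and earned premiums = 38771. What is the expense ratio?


Expense ratio = expenses / premiums
= 12348 / 38771
= 0.3185


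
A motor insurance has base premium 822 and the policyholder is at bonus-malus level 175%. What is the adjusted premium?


adjusted = base * BM_level / 100
= 822 * 175 / 100
= 822 * 1.75
= 1438.5


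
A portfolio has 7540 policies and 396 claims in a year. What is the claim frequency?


frequency = claims / policies
= 396 / 7540
= 0.0525


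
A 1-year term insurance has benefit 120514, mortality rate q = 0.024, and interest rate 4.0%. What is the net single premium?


NSP = benefit * q * v
v = 1/(1+i) = 0.961538
NSP = 120514 * 0.024 * 0.961538
= 2781.0923


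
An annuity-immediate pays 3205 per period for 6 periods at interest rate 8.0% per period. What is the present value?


PV = PMT * (1 - (1+i)^(-n)) / i
= 3205 * (1 - (1+0.08)^(-6)) / 0.08
= 3205 * (1 - 0.63017) / 0.08
= 3205 * 4.62288
= 14816.3293


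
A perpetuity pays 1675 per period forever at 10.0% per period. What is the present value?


PV = PMT / i
= 1675 / 0.1
= 16750.0


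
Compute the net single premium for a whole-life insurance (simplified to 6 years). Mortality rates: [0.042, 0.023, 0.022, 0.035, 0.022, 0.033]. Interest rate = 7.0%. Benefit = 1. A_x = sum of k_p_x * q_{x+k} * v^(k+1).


v = 0.934579
Year 0: k_p_x=1.0, q=0.042, term=0.039252
Year 1: k_p_x=0.958, q=0.023, term=0.019245
Year 2: k_p_x=0.935966, q=0.022, term=0.016809
Year 3: k_p_x=0.915375, q=0.035, term=0.024442
Year 4: k_p_x=0.883337, q=0.022, term=0.013856
Year 5: k_p_x=0.863903, q=0.033, term=0.018997
A_x = 0.1326


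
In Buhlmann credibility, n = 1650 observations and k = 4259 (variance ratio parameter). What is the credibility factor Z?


Z = n / (n + k)
= 1650 / (1650 + 4259)
= 1650 / 5909
= 0.2792


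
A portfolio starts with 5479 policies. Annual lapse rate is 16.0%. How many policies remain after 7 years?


remaining = initial * (1 - lapse)^years
= 5479 * (1 - 0.16)^7
= 5479 * 0.29509
= 1616.8


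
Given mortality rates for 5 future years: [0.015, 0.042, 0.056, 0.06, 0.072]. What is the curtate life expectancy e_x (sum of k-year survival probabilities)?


e_x = sum_{k=1}^{n} k_p_x
k_p_x values:
  1_p_x = 0.985
  2_p_x = 0.94363
  3_p_x = 0.890787
  4_p_x = 0.83734
  5_p_x = 0.777051
e_x = 4.4338


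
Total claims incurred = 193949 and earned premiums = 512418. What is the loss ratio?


Loss ratio = claims / premiums
= 193949 / 512418
= 0.3785


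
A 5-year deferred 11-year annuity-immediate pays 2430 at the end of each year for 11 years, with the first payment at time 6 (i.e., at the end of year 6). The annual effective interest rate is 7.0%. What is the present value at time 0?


PV at time 5 of the 11-year annuity-immediate:
a_n = 2430 * (1-(1+0.07)^(-11))/0.07 = 18221.7786
Discount back 5 years to time 0:
PV = 18221.7786 * (1+0.07)^(-5)
= 18221.7786 * 0.712986
= 12991.8763


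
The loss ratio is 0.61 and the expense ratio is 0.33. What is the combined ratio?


Combined ratio = loss ratio + expense ratio
= 0.61 + 0.33
= 0.94


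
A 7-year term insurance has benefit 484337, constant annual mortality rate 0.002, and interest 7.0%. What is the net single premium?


NSP = benefit * sum_{k=0}^{n-1} k_p_x * q * v^(k+1)
With constant q=0.002, v=0.934579
Sum = 0.01072
NSP = 484337 * 0.01072
= 5192.0471


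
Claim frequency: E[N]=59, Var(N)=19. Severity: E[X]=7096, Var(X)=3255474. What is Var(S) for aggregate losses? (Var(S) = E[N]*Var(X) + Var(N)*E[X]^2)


Var(S) = E[N]*Var(X) + Var(N)*E[X]^2
= 59*3255474 + 19*7096^2
= 192072966 + 956711104
= 1.1488e+09


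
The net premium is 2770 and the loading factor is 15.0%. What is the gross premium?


Gross = net * (1 + loading)
= 2770 * (1 + 0.15)
= 2770 * 1.15
= 3185.5


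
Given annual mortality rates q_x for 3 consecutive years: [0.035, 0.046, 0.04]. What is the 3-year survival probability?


p_k = 1 - q_k for each year
Survival = product of (1 - q_k)
= 0.965 * 0.954 * 0.96
= 0.8838


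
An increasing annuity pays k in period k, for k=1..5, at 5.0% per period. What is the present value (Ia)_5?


(Ia)_n = sum_{k=1}^{n} k * v^k, v = 1/(1+i)
v = 0.952381
Sum computed term by term:
(Ia)_5 = 12.5664


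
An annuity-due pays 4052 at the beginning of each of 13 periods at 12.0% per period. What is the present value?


PV_due = PMT * (1-(1+i)^(-n))/i * (1+i)
PV_immediate = 26028.2182
PV_due = 26028.2182 * 1.12
= 29151.6044


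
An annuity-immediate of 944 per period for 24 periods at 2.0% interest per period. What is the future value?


FV = PMT * ((1+i)^n - 1) / i
= 944 * ((1.02)^24 - 1) / 0.02
= 944 * (1.608437 - 1) / 0.02
= 28718.2382


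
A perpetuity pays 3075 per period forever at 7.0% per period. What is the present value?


PV = PMT / i
= 3075 / 0.07
= 43928.5714


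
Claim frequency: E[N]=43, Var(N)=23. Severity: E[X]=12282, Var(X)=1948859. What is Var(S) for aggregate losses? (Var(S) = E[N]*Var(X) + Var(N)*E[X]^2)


Var(S) = E[N]*Var(X) + Var(N)*E[X]^2
= 43*1948859 + 23*12282^2
= 83800937 + 3469493052
= 3.5533e+09


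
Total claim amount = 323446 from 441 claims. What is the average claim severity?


severity = total / number
= 323446 / 441
= 733.4376


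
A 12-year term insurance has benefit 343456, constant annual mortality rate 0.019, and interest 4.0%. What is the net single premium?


NSP = benefit * sum_{k=0}^{n-1} k_p_x * q * v^(k+1)
With constant q=0.019, v=0.961538
Sum = 0.162251
NSP = 343456 * 0.162251
= 55726.1664


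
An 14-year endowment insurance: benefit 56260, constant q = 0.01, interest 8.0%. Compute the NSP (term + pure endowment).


Term component = 4402.1943
Pure endowment = 14_p_x * v^14 * benefit = 0.868746 * 0.340461 * 56260 = 16640.2511
NSP = 21042.4454


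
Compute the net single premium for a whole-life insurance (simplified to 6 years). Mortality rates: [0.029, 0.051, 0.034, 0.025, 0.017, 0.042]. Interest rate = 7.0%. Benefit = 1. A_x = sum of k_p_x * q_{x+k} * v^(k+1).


v = 0.934579
Year 0: k_p_x=1.0, q=0.029, term=0.027103
Year 1: k_p_x=0.971, q=0.051, term=0.043254
Year 2: k_p_x=0.921479, q=0.034, term=0.025575
Year 3: k_p_x=0.890149, q=0.025, term=0.016977
Year 4: k_p_x=0.867895, q=0.017, term=0.01052
Year 5: k_p_x=0.853141, q=0.042, term=0.023876
A_x = 0.1473


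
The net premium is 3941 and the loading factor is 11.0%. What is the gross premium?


Gross = net * (1 + loading)
= 3941 * (1 + 0.11)
= 3941 * 1.11
= 4374.51


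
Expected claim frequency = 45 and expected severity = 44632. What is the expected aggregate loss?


E[S] = E[N] * E[X]
= 45 * 44632
= 2.0084e+06


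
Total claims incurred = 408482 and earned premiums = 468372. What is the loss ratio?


Loss ratio = claims / premiums
= 408482 / 468372
= 0.8721


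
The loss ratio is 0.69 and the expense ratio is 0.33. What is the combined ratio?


Combined ratio = loss ratio + expense ratio
= 0.69 + 0.33
= 1.02


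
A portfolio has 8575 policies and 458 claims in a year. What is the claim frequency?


frequency = claims / policies
= 458 / 8575
= 0.0534


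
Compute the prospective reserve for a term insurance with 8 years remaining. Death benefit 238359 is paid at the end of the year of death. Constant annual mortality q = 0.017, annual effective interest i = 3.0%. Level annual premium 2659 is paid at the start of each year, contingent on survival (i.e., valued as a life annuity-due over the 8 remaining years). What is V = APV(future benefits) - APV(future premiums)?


v = 1/(1+i) = 0.970874
APV(future benefits) per unit = sum_{k=0}^{7} k_p_x * q * v^(k+1) = 0.11277
APV(future benefits) = 238359 * 0.11277 = 26879.6819
Life annuity-due factor ä_{x:8} = sum_{k=0}^{7} k_p_x * v^k = 6.832519
APV(future premiums) = 2659 * 6.832519 = 18167.6691
V = 26879.6819 - 18167.6691
= 8712.0128


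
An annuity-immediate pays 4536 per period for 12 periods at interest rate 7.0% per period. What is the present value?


PV = PMT * (1 - (1+i)^(-n)) / i
= 4536 * (1 - (1+0.07)^(-12)) / 0.07
= 4536 * (1 - 0.444012) / 0.07
= 4536 * 7.942686
= 36028.025


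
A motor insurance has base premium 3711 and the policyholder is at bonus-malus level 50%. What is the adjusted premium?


adjusted = base * BM_level / 100
= 3711 * 50 / 100
= 3711 * 0.5
= 1855.5


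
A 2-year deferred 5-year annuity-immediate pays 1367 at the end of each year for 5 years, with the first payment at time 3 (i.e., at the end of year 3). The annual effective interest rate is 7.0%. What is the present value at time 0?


PV at time 2 of the 5-year annuity-immediate:
a_n = 1367 * (1-(1+0.07)^(-5))/0.07 = 5604.9699
Discount back 2 years to time 0:
PV = 5604.9699 * (1+0.07)^(-2)
= 5604.9699 * 0.873439
= 4895.5978


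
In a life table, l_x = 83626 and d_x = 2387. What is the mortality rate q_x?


q_x = d_x / l_x
= 2387 / 83626
= 0.0285


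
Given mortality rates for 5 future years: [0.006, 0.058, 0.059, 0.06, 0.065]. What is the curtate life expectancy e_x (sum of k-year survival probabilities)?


e_x = sum_{k=1}^{n} k_p_x
k_p_x values:
  1_p_x = 0.994
  2_p_x = 0.936348
  3_p_x = 0.881103
  4_p_x = 0.828237
  5_p_x = 0.774402
e_x = 4.4141


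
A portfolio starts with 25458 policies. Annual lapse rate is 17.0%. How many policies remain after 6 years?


remaining = initial * (1 - lapse)^years
= 25458 * (1 - 0.17)^6
= 25458 * 0.32694
= 8323.248


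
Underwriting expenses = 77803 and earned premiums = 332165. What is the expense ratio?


Expense ratio = expenses / premiums
= 77803 / 332165
= 0.2342


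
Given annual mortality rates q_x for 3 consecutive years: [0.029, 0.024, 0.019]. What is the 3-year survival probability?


p_k = 1 - q_k for each year
Survival = product of (1 - q_k)
= 0.971 * 0.976 * 0.981
= 0.9297


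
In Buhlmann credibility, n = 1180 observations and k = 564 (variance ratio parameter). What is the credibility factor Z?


Z = n / (n + k)
= 1180 / (1180 + 564)
= 1180 / 1744
= 0.6766


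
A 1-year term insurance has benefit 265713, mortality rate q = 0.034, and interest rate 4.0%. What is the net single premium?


NSP = benefit * q * v
v = 1/(1+i) = 0.961538
NSP = 265713 * 0.034 * 0.961538
= 8686.7712


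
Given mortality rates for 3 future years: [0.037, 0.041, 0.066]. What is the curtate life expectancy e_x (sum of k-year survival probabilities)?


e_x = sum_{k=1}^{n} k_p_x
k_p_x values:
  1_p_x = 0.963
  2_p_x = 0.923517
  3_p_x = 0.862565
e_x = 2.7491


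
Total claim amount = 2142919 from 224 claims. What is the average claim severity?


severity = total / number
= 2142919 / 224
= 9566.6027


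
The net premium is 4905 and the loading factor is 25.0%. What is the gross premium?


Gross = net * (1 + loading)
= 4905 * (1 + 0.25)
= 4905 * 1.25
= 6131.25


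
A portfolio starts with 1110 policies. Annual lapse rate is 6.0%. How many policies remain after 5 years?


remaining = initial * (1 - lapse)^years
= 1110 * (1 - 0.06)^5
= 1110 * 0.733904
= 814.6335


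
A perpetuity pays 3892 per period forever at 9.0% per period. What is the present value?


PV = PMT / i
= 3892 / 0.09
= 43244.4444


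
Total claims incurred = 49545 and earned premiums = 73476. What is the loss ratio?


Loss ratio = claims / premiums
= 49545 / 73476
= 0.6743


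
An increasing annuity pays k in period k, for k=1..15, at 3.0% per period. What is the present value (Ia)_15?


(Ia)_n = sum_{k=1}^{n} k * v^k, v = 1/(1+i)
v = 0.970874
Sum computed term by term:
(Ia)_15 = 88.9381


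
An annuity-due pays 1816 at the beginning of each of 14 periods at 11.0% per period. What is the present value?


PV_due = PMT * (1-(1+i)^(-n))/i * (1+i)
PV_immediate = 12679.0673
PV_due = 12679.0673 * 1.11
= 14073.7647


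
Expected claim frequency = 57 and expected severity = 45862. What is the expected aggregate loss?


E[S] = E[N] * E[X]
= 57 * 45862
= 2.6141e+06


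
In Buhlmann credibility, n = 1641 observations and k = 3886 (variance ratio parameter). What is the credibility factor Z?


Z = n / (n + k)
= 1641 / (1641 + 3886)
= 1641 / 5527
= 0.2969


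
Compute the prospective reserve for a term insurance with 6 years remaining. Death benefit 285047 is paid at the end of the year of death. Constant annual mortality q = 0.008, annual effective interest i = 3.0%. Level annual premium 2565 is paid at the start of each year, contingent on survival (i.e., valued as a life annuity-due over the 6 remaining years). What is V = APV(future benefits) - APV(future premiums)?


v = 1/(1+i) = 0.970874
APV(future benefits) per unit = sum_{k=0}^{5} k_p_x * q * v^(k+1) = 0.042509
APV(future benefits) = 285047 * 0.042509 = 12117.1696
Life annuity-due factor ä_{x:6} = sum_{k=0}^{5} k_p_x * v^k = 5.473082
APV(future premiums) = 2565 * 5.473082 = 14038.4551
V = 12117.1696 - 14038.4551
= -1921.2856


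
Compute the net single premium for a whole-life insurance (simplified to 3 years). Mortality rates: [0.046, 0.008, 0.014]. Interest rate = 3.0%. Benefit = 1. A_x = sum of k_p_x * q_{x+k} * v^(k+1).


v = 0.970874
Year 0: k_p_x=1.0, q=0.046, term=0.04466
Year 1: k_p_x=0.954, q=0.008, term=0.007194
Year 2: k_p_x=0.946368, q=0.014, term=0.012125
A_x = 0.064


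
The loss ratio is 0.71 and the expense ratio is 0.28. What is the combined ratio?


Combined ratio = loss ratio + expense ratio
= 0.71 + 0.28
= 0.99


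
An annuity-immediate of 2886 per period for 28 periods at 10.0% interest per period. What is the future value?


FV = PMT * ((1+i)^n - 1) / i
= 2886 * ((1.1)^28 - 1) / 0.1
= 2886 * (14.420994 - 1) / 0.1
= 387329.8756


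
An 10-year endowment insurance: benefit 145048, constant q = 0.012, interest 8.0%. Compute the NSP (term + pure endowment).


Term component = 11152.595
Pure endowment = 10_p_x * v^10 * benefit = 0.886277 * 0.463193 * 145048 = 59544.7719
NSP = 70697.3669


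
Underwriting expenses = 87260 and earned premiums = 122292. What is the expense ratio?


Expense ratio = expenses / premiums
= 87260 / 122292
= 0.7135


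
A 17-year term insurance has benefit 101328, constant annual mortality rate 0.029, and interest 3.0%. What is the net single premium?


NSP = benefit * sum_{k=0}^{n-1} k_p_x * q * v^(k+1)
With constant q=0.029, v=0.970874
Sum = 0.311207
NSP = 101328 * 0.311207
= 31533.9841


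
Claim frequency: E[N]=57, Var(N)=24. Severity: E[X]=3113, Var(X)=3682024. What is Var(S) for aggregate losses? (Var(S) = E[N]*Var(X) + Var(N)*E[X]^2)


Var(S) = E[N]*Var(X) + Var(N)*E[X]^2
= 57*3682024 + 24*3113^2
= 209875368 + 232578456
= 4.4245e+08


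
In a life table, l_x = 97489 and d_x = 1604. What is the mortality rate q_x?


q_x = d_x / l_x
= 1604 / 97489
= 0.0165


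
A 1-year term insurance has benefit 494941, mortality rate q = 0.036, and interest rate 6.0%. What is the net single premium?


NSP = benefit * q * v
v = 1/(1+i) = 0.943396
NSP = 494941 * 0.036 * 0.943396
= 16809.317


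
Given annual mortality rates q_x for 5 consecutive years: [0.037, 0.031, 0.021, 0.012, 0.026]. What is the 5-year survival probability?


p_k = 1 - q_k for each year
Survival = product of (1 - q_k)
= 0.963 * 0.969 * 0.979 * 0.988 * 0.974
= 0.8791


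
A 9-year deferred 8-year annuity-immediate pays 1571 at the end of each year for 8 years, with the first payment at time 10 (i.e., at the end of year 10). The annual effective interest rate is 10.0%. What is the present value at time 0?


PV at time 9 of the 8-year annuity-immediate:
a_n = 1571 * (1-(1+0.1)^(-8))/0.1 = 8381.1691
Discount back 9 years to time 0:
PV = 8381.1691 * (1+0.1)^(-9)
= 8381.1691 * 0.424098
= 3554.4338


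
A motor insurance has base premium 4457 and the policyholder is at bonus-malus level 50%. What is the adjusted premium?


adjusted = base * BM_level / 100
= 4457 * 50 / 100
= 4457 * 0.5
= 2228.5


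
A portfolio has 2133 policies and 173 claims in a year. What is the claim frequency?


frequency = claims / policies
= 173 / 2133
= 0.0811


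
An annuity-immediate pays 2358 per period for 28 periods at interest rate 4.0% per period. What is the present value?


PV = PMT * (1 - (1+i)^(-n)) / i
= 2358 * (1 - (1+0.04)^(-28)) / 0.04
= 2358 * (1 - 0.333477) / 0.04
= 2358 * 16.663063
= 39291.5031


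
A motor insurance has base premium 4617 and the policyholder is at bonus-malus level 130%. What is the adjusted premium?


adjusted = base * BM_level / 100
= 4617 * 130 / 100
= 4617 * 1.3
= 6002.1


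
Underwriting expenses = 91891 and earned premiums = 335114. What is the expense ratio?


Expense ratio = expenses / premiums
= 91891 / 335114
= 0.2742


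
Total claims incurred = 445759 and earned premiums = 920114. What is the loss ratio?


Loss ratio = claims / premiums
= 445759 / 920114
= 0.4845


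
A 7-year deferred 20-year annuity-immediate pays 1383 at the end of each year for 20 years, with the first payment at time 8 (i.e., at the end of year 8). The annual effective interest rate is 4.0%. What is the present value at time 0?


PV at time 7 of the 20-year annuity-immediate:
a_n = 1383 * (1-(1+0.04)^(-20))/0.04 = 18795.4213
Discount back 7 years to time 0:
PV = 18795.4213 * (1+0.04)^(-7)
= 18795.4213 * 0.759918
= 14282.9755


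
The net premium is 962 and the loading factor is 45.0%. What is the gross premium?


Gross = net * (1 + loading)
= 962 * (1 + 0.45)
= 962 * 1.45
= 1394.9


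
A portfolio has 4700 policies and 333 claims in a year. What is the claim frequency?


frequency = claims / policies
= 333 / 4700
= 0.0709


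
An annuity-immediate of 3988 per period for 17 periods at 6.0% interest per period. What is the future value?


FV = PMT * ((1+i)^n - 1) / i
= 3988 * ((1.06)^17 - 1) / 0.06
= 3988 * (2.692773 - 1) / 0.06
= 112512.9645


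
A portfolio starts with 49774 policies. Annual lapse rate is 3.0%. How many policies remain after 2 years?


remaining = initial * (1 - lapse)^years
= 49774 * (1 - 0.03)^2
= 49774 * 0.9409
= 46832.3566


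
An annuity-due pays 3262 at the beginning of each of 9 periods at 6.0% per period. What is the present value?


PV_due = PMT * (1-(1+i)^(-n))/i * (1+i)
PV_immediate = 22187.1202
PV_due = 22187.1202 * 1.06
= 23518.3474


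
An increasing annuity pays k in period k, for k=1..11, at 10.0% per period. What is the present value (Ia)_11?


(Ia)_n = sum_{k=1}^{n} k * v^k, v = 1/(1+i)
v = 0.909091
Sum computed term by term:
(Ia)_11 = 32.8913


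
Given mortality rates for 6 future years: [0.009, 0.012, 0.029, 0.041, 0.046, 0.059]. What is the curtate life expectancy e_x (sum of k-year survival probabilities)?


e_x = sum_{k=1}^{n} k_p_x
k_p_x values:
  1_p_x = 0.991
  2_p_x = 0.979108
  3_p_x = 0.950714
  4_p_x = 0.911735
  5_p_x = 0.869795
  6_p_x = 0.818477
e_x = 5.5208


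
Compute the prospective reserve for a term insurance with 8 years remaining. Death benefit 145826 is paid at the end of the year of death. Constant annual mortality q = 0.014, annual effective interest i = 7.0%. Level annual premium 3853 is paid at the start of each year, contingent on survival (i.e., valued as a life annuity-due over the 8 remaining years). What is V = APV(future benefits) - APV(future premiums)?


v = 1/(1+i) = 0.934579
APV(future benefits) per unit = sum_{k=0}^{7} k_p_x * q * v^(k+1) = 0.080012
APV(future benefits) = 145826 * 0.080012 = 11667.7749
Life annuity-due factor ä_{x:8} = sum_{k=0}^{7} k_p_x * v^k = 6.115174
APV(future premiums) = 3853 * 6.115174 = 23561.7655
V = 11667.7749 - 23561.7655
= -11893.9906


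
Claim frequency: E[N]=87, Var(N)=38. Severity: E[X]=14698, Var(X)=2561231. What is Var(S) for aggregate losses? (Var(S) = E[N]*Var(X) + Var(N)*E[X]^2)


Var(S) = E[N]*Var(X) + Var(N)*E[X]^2
= 87*2561231 + 38*14698^2
= 222827097 + 8209185752
= 8.4320e+09


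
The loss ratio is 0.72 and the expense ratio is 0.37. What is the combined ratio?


Combined ratio = loss ratio + expense ratio
= 0.72 + 0.37
= 1.09


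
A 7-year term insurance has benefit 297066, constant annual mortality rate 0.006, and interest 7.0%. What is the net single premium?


NSP = benefit * sum_{k=0}^{n-1} k_p_x * q * v^(k+1)
With constant q=0.006, v=0.934579
Sum = 0.031811
NSP = 297066 * 0.031811
= 9449.9734


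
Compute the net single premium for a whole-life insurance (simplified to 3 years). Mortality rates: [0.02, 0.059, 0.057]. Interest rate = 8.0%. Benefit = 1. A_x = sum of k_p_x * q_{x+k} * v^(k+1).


v = 0.925926
Year 0: k_p_x=1.0, q=0.02, term=0.018519
Year 1: k_p_x=0.98, q=0.059, term=0.049571
Year 2: k_p_x=0.92218, q=0.057, term=0.041727
A_x = 0.1098


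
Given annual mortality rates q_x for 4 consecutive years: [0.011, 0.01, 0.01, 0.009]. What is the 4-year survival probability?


p_k = 1 - q_k for each year
Survival = product of (1 - q_k)
= 0.989 * 0.99 * 0.99 * 0.991
= 0.9606


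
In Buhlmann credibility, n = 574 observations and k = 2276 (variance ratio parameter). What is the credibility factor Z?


Z = n / (n + k)
= 574 / (574 + 2276)
= 574 / 2850
= 0.2014


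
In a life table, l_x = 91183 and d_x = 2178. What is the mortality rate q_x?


q_x = d_x / l_x
= 2178 / 91183
= 0.0239


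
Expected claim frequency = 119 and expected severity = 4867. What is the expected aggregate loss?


E[S] = E[N] * E[X]
= 119 * 4867
= 579173


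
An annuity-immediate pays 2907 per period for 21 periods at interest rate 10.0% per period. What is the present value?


PV = PMT * (1 - (1+i)^(-n)) / i
= 2907 * (1 - (1+0.1)^(-21)) / 0.1
= 2907 * (1 - 0.135131) / 0.1
= 2907 * 8.648694
= 25141.7543


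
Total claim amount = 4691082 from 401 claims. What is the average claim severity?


severity = total / number
= 4691082 / 401
= 11698.4589


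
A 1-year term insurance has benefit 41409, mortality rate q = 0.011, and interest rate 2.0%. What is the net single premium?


NSP = benefit * q * v
v = 1/(1+i) = 0.980392
NSP = 41409 * 0.011 * 0.980392
= 446.5676


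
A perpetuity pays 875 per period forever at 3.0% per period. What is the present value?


PV = PMT / i
= 875 / 0.03
= 29166.6667


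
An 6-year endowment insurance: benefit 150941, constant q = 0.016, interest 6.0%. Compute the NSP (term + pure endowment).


Term component = 11441.8262
Pure endowment = 6_p_x * v^6 * benefit = 0.907759 * 0.704961 * 150941 = 96592.3255
NSP = 108034.1517


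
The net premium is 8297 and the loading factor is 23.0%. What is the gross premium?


Gross = net * (1 + loading)
= 8297 * (1 + 0.23)
= 8297 * 1.23
= 10205.31


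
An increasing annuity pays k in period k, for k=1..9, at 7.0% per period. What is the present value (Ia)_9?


(Ia)_n = sum_{k=1}^{n} k * v^k, v = 1/(1+i)
v = 0.934579
Sum computed term by term:
(Ia)_9 = 29.6556


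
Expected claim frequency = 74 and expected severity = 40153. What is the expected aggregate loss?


E[S] = E[N] * E[X]
= 74 * 40153
= 2.9713e+06


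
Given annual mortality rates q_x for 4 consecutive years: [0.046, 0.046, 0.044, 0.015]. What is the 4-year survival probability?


p_k = 1 - q_k for each year
Survival = product of (1 - q_k)
= 0.954 * 0.954 * 0.956 * 0.985
= 0.857


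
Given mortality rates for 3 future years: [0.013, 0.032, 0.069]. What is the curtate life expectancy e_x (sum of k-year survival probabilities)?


e_x = sum_{k=1}^{n} k_p_x
k_p_x values:
  1_p_x = 0.987
  2_p_x = 0.955416
  3_p_x = 0.889492
e_x = 2.8319


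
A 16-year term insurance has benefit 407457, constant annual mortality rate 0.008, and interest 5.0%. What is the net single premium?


NSP = benefit * sum_{k=0}^{n-1} k_p_x * q * v^(k+1)
With constant q=0.008, v=0.952381
Sum = 0.082364
NSP = 407457 * 0.082364
= 33559.6454


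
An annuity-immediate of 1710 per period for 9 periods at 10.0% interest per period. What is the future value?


FV = PMT * ((1+i)^n - 1) / i
= 1710 * ((1.1)^9 - 1) / 0.1
= 1710 * (2.357948 - 1) / 0.1
= 23220.9055


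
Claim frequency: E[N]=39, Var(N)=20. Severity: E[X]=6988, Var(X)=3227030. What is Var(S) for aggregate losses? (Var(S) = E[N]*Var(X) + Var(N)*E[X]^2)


Var(S) = E[N]*Var(X) + Var(N)*E[X]^2
= 39*3227030 + 20*6988^2
= 125854170 + 976642880
= 1.1025e+09


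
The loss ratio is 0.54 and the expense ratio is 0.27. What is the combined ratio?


Combined ratio = loss ratio + expense ratio
= 0.54 + 0.27
= 0.81


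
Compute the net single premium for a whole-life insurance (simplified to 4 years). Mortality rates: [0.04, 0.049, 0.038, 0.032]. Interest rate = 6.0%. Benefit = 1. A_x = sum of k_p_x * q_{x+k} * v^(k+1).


v = 0.943396
Year 0: k_p_x=1.0, q=0.04, term=0.037736
Year 1: k_p_x=0.96, q=0.049, term=0.041865
Year 2: k_p_x=0.91296, q=0.038, term=0.029128
Year 3: k_p_x=0.878268, q=0.032, term=0.022261
A_x = 0.131
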